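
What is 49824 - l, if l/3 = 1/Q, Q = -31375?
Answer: 1563228003/31375 ≈ 49824.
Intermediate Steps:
l = -3/31375 (l = 3/(-31375) = 3*(-1/31375) = -3/31375 ≈ -9.5617e-5)
49824 - l = 49824 - 1*(-3/31375) = 49824 + 3/31375 = 1563228003/31375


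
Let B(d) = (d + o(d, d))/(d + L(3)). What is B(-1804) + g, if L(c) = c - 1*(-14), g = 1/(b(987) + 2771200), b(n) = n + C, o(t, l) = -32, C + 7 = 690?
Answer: 5090991107/4955118690 ≈ 1.0274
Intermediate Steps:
C = 683 (C = -7 + 690 = 683)
b(n) = 683 + n (b(n) = n + 683 = 683 + n)
g = 1/2772870 (g = 1/((683 + 987) + 2771200) = 1/(1670 + 2771200) = 1/2772870 ≈ 3.6064e-7)
L(c) = 14 + c (L(c) = c + 14 = 14 + c)
B(d) = (-32 + d)/(17 + d) (B(d) = (d - 32)/(d + (14 + 3)) = (-32 + d)/(d + 17) = (-32 + d)/(17 + d))
B(-1804) + g = (-32 - 1804)/(17 - 1804) + 1/2772870 = -1836/(-1787) + 1/2772870 = -1/1787*(-1836) + 1/2772870 = 1836/1787 + 1/2772870 = 5090991107/4955118690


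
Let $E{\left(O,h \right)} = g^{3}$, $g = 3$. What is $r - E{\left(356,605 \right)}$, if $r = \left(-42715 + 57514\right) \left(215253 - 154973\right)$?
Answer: $892083693$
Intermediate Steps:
$E{\left(O,h \right)} = 27$ ($E{\left(O,h \right)} = 3^{3} = 27$)
$r = 892083720$ ($r = 14799 \cdot 60280 = 892083720$)
$r - E{\left(356,605 \right)} = 892083720 - 27 = 892083693$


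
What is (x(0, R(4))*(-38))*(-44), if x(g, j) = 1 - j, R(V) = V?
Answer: -5016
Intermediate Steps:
(x(0, R(4))*(-38))*(-44) = ((1 - 1*4)*(-38))*(-44) = ((1 - 4)*(-38))*(-44) = -3*(-38)*(-44) = 114*(-44) = -5016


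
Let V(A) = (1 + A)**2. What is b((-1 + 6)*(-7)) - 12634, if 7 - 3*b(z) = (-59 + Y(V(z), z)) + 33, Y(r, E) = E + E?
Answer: -37799/3 ≈ -12600.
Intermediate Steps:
Y(r, E) = 2*E
b(z) = 11 - 2*z/3 (b(z) = 7/3 - ((-59 + 2*z) + 33)/3 = 7/3 - (-26 + 2*z)/3 = 7/3 + (26/3 - 2*z/3) = 11 - 2*z/3)
b((-1 + 6)*(-7)) - 12634 = (11 - 2*(-1 + 6)*(-7)/3) - 12634 = (11 - 10*(-7)/3) - 12634 = (11 - 2/3*(-35)) - 12634 = (11 + 70/3) - 12634 = 103/3 - 12634 = -37799/3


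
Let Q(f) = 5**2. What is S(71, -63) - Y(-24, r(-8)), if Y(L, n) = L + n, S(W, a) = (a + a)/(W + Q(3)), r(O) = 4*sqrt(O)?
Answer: 363/16 - 8*I*sqrt(2) ≈ 22.688 - 11.314*I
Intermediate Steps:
Q(f) = 25
S(W, a) = 2*a/(25 + W) (S(W, a) = (a + a)/(W + 25) = (2*a)/(25 + W) = 2*a/(25 + W))
S(71, -63) - Y(-24, r(-8)) = 2*(-63)/(25 + 71) - (-24 + 4*sqrt(-8)) = 2*(-63)/96 - (-24 + 4*(2*I*sqrt(2))) = 2*(-63)*(1/96) - (-24 + 8*I*sqrt(2)) = -21/16 + (24 - 8*I*sqrt(2)) = 363/16 - 8*I*sqrt(2)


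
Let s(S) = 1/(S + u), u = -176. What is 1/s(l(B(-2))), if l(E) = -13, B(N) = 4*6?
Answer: -189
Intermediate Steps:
B(N) = 24
s(S) = 1/(-176 + S) (s(S) = 1/(S - 176) = 1/(-176 + S))
1/s(l(B(-2))) = 1/(1/(-176 - 13)) = 1/(1/(-189)) = 1/(-1/189) = -189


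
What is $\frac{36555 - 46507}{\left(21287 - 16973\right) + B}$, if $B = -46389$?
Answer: $\frac{9952}{42075} \approx 0.23653$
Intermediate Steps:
$\frac{36555 - 46507}{\left(21287 - 16973\right) + B} = \frac{36555 - 46507}{\left(21287 - 16973\right) - 46389} = - \frac{9952}{\left(21287 - 16973\right) - 46389} = - \frac{9952}{4314 - 46389} = - \frac{9952}{-42075} = \left(-9952\right) \left(- \frac{1}{42075}\right) = \frac{9952}{42075}$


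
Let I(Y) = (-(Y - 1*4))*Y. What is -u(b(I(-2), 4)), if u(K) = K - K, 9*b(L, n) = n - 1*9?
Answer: 0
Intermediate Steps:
I(Y) = Y*(4 - Y) (I(Y) = (-(Y - 4))*Y = (-(-4 + Y))*Y = (4 - Y)*Y = Y*(4 - Y))
b(L, n) = -1 + n/9 (b(L, n) = (n - 1*9)/9 = (n - 9)/9 = (-9 + n)/9 = -1 + n/9)
u(K) = 0
-u(b(I(-2), 4)) = -1*0 = 0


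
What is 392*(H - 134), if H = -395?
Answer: -207368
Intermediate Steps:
392*(H - 134) = 392*(-395 - 134) = 392*(-529) = -207368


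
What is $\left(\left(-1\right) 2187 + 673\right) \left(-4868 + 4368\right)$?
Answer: $757000$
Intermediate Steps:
$\left(\left(-1\right) 2187 + 673\right) \left(-4868 + 4368\right) = \left(-2187 + 673\right) \left(-500\right) = \left(-1514\right) \left(-500\right) = 757000$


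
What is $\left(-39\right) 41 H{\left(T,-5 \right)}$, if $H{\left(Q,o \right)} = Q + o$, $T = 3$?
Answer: $3198$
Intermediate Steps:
$\left(-39\right) 41 H{\left(T,-5 \right)} = \left(-39\right) 41 \left(3 - 5\right) = \left(-1599\right) \left(-2\right) = 3198$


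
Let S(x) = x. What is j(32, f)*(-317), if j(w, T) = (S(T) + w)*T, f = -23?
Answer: 65619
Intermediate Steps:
j(w, T) = T*(T + w) (j(w, T) = (T + w)*T = T*(T + w))
j(32, f)*(-317) = -23*(-23 + 32)*(-317) = -23*9*(-317) = -207*(-317) = 65619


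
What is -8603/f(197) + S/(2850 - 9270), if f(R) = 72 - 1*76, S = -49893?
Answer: 1154809/535 ≈ 2158.5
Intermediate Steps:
f(R) = -4 (f(R) = 72 - 76 = -4)
-8603/f(197) + S/(2850 - 9270) = -8603/(-4) - 49893/(2850 - 9270) = -8603*(-¼) - 49893/(-6420) = 8603/4 - 49893*(-1/6420) = 8603/4 + 16631/2140 = 1154809/535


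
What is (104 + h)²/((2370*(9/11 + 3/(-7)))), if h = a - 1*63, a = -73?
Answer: 19712/17775 ≈ 1.1090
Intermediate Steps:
h = -136 (h = -73 - 1*63 = -73 - 63 = -136)
(104 + h)²/((2370*(9/11 + 3/(-7)))) = (104 - 136)²/((2370*(9/11 + 3/(-7)))) = (-32)²/((2370*(9*(1/11) + 3*(-⅐)))) = 1024/((2370*(9/11 - 3/7))) = 1024/((2370*(30/77))) = 1024/(71100/77) = 1024*(77/71100) = 19712/17775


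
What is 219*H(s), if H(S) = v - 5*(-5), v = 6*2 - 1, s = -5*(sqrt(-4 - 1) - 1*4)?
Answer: 7884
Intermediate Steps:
s = 20 - 5*I*sqrt(5) (s = -5*(sqrt(-5) - 4) = -5*(I*sqrt(5) - 4) = -5*(-4 + I*sqrt(5)) = 20 - 5*I*sqrt(5) ≈ 20.0 - 11.18*I)
v = 11 (v = 12 - 1 = 11)
H(S) = 36 (H(S) = 11 - 5*(-5) = 11 + 25 = 36)
219*H(s) = 219*36 = 7884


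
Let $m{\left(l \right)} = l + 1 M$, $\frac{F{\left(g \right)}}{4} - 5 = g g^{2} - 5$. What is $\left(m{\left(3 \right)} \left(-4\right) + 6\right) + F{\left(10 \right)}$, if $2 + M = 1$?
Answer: $3998$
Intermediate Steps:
$M = -1$ ($M = -2 + 1 = -1$)
$F{\left(g \right)} = 4 g^{3}$ ($F{\left(g \right)} = 20 + 4 \left(g g^{2} - 5\right) = 20 + 4 \left(g^{3} - 5\right) = 20 + 4 \left(-5 + g^{3}\right) = 20 + \left(-20 + 4 g^{3}\right) = 4 g^{3}$)
$m{\left(l \right)} = -1 + l$ ($m{\left(l \right)} = l + 1 \left(-1\right) = l - 1 = -1 + l$)
$\left(m{\left(3 \right)} \left(-4\right) + 6\right) + F{\left(10 \right)} = \left(\left(-1 + 3\right) \left(-4\right) + 6\right) + 4 \cdot 10^{3} = \left(2 \left(-4\right) + 6\right) + 4 \cdot 1000 = \left(-8 + 6\right) + 4000 = -2 + 4000 = 3998$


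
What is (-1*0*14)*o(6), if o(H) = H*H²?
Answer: 0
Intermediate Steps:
o(H) = H³
(-1*0*14)*o(6) = (-1*0*14)*6³ = (0*14)*216 = 0*216 = 0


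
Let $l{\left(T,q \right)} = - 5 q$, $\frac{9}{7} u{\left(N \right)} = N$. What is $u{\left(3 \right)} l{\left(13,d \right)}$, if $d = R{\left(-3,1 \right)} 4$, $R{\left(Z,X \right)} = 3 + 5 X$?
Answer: $- \frac{1120}{3} \approx -373.33$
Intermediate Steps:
$u{\left(N \right)} = \frac{7 N}{9}$
$d = 32$ ($d = \left(3 + 5 \cdot 1\right) 4 = \left(3 + 5\right) 4 = 8 \cdot 4 = 32$)
$u{\left(3 \right)} l{\left(13,d \right)} = \frac{7}{9} \cdot 3 \left(\left(-5\right) 32\right) = \frac{7}{3} \left(-160\right) = - \frac{1120}{3}$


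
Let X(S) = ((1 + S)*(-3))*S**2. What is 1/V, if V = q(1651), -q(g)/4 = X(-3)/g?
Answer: -1651/216 ≈ -7.6435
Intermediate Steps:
X(S) = S**2*(-3 - 3*S) (X(S) = (-3 - 3*S)*S**2 = S**2*(-3 - 3*S))
q(g) = -216/g (q(g) = -4*3*(-3)**2*(-1 - 1*(-3))/g = -4*3*9*(-1 + 3)/g = -4*3*9*2/g = -216/g)
V = -216/1651 ≈ -0.13083
1/V = 1/(-216/1651) = -1651/216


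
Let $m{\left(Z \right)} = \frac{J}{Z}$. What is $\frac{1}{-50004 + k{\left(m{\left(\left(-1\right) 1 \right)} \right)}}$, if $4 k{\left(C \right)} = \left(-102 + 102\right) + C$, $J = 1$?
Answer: $- \frac{4}{200017} \approx -1.9998 \cdot 10^{-5}$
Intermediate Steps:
$m{\left(Z \right)} = \frac{1}{Z}$ ($m{\left(Z \right)} = 1 \frac{1}{Z} = \frac{1}{Z}$)
$k{\left(C \right)} = \frac{C}{4}$ ($k{\left(C \right)} = \frac{\left(-102 + 102\right) + C}{4} = \frac{0 + C}{4} = \frac{C}{4}$)
$\frac{1}{-50004 + k{\left(m{\left(\left(-1\right) 1 \right)} \right)}} = \frac{1}{-50004 + \frac{1}{4 \left(\left(-1\right) 1\right)}} = \frac{1}{-50004 + \frac{1}{4 \left(-1\right)}} = \frac{1}{-50004 + \frac{1}{4} \left(-1\right)} = \frac{1}{-50004 - \frac{1}{4}} = \frac{1}{- \frac{200017}{4}} = - \frac{4}{200017}$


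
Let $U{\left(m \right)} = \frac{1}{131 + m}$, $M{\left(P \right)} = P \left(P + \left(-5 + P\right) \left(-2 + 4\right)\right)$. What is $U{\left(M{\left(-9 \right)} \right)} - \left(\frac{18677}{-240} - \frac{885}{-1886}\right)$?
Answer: $\frac{63461783}{820410} \approx 77.354$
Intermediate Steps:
$M{\left(P \right)} = P \left(-10 + 3 P\right)$ ($M{\left(P \right)} = P \left(P + \left(-5 + P\right) 2\right) = P \left(P + \left(-10 + 2 P\right)\right) = P \left(-10 + 3 P\right)$)
$U{\left(M{\left(-9 \right)} \right)} - \left(\frac{18677}{-240} - \frac{885}{-1886}\right) = \frac{1}{131 - 9 \left(-10 + 3 \left(-9\right)\right)} - \left(\frac{18677}{-240} - \frac{885}{-1886}\right) = \frac{1}{131 - 9 \left(-10 - 27\right)} - \left(18677 \left(- \frac{1}{240}\right) - - \frac{885}{1886}\right) = \frac{1}{131 - -333} - \left(- \frac{18677}{240} + \frac{885}{1886}\right) = \frac{1}{131 + 333} - - \frac{17506211}{226320} = \frac{1}{464} + \frac{17506211}{226320} = \frac{63461783}{820410}$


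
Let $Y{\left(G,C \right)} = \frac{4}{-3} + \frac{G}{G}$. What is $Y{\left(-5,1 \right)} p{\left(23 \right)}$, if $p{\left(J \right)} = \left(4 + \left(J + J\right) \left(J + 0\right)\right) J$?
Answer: $-8142$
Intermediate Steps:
$Y{\left(G,C \right)} = - \frac{1}{3}$ ($Y{\left(G,C \right)} = 4 \left(- \frac{1}{3}\right) + 1 = - \frac{4}{3} + 1 = - \frac{1}{3}$)
$p{\left(J \right)} = J \left(4 + 2 J^{2}\right)$ ($p{\left(J \right)} = \left(4 + 2 J J\right) J = \left(4 + 2 J^{2}\right) J = J \left(4 + 2 J^{2}\right)$)
$Y{\left(-5,1 \right)} p{\left(23 \right)} = - \frac{2 \cdot 23 \left(2 + 23^{2}\right)}{3} = - \frac{2 \cdot 23 \left(2 + 529\right)}{3} = - \frac{2 \cdot 23 \cdot 531}{3} = \left(- \frac{1}{3}\right) 24426 = -8142$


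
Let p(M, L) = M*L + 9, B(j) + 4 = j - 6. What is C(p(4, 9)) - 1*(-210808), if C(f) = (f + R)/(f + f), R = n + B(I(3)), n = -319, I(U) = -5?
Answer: 18972431/90 ≈ 2.1080e+5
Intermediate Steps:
B(j) = -10 + j (B(j) = -4 + (j - 6) = -4 + (-6 + j) = -10 + j)
p(M, L) = 9 + L*M (p(M, L) = L*M + 9 = 9 + L*M)
R = -334 (R = -319 + (-10 - 5) = -319 - 15 = -334)
C(f) = (-334 + f)/(2*f) (C(f) = (f - 334)/(f + f) = (-334 + f)/((2*f)) = (-334 + f)*(1/(2*f)) = (-334 + f)/(2*f))
C(p(4, 9)) - 1*(-210808) = (-334 + (9 + 9*4))/(2*(9 + 9*4)) - 1*(-210808) = (-334 + (9 + 36))/(2*(9 + 36)) + 210808 = (1/2)*(-334 + 45)/45 + 210808 = (1/2)*(1/45)*(-289) + 210808 = -289/90 + 210808 = 18972431/90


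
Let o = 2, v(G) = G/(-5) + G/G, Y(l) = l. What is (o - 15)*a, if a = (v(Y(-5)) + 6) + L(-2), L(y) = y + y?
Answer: -52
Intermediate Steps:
L(y) = 2*y
v(G) = 1 - G/5 (v(G) = G*(-⅕) + 1 = -G/5 + 1 = 1 - G/5)
a = 4 (a = ((1 - ⅕*(-5)) + 6) + 2*(-2) = ((1 + 1) + 6) - 4 = (2 + 6) - 4 = 8 - 4 = 4)
(o - 15)*a = (2 - 15)*4 = -13*4 = -52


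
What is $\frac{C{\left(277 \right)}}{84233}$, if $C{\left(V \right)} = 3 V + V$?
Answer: $\frac{1108}{84233} \approx 0.013154$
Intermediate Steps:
$C{\left(V \right)} = 4 V$
$\frac{C{\left(277 \right)}}{84233} = \frac{4 \cdot 277}{84233} = 1108 \cdot \frac{1}{84233} = \frac{1108}{84233}$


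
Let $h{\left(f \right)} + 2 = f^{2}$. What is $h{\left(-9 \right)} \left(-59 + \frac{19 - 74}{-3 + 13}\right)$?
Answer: $- \frac{10191}{2} \approx -5095.5$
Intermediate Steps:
$h{\left(f \right)} = -2 + f^{2}$
$h{\left(-9 \right)} \left(-59 + \frac{19 - 74}{-3 + 13}\right) = \left(-2 + \left(-9\right)^{2}\right) \left(-59 + \frac{19 - 74}{-3 + 13}\right) = \left(-2 + 81\right) \left(-59 - \frac{55}{10}\right) = 79 \left(-59 - \frac{11}{2}\right) = 79 \left(- \frac{129}{2}\right) = - \frac{10191}{2}$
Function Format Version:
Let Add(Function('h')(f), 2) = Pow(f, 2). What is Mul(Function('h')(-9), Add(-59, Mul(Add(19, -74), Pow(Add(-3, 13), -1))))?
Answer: Rational(-10191, 2) ≈ -5095.5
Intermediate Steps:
Function('h')(f) = Add(-2, Pow(f, 2))
Mul(Function('h')(-9), Add(-59, Mul(Add(19, -74), Pow(Add(-3, 13), -1)))) = Mul(Add(-2, Pow(-9, 2)), Add(-59, Mul(Add(19, -74), Pow(Add(-3, 13), -1)))) = Mul(Add(-2, 81), Add(-59, Mul(-55, Pow(10, -1)))) = Mul(79, Add(-59, Mul(-55, Rational(1, 10)))) = Mul(79, Add(-59, Rational(-11, 2))) = Mul(79, Rational(-129, 2)) = Rational(-10191, 2)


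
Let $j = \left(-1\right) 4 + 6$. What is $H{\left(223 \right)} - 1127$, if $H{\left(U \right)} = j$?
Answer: $-1125$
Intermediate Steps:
$j = 2$ ($j = -4 + 6 = 2$)
$H{\left(U \right)} = 2$
$H{\left(223 \right)} - 1127 = 2 - 1127 = -1125$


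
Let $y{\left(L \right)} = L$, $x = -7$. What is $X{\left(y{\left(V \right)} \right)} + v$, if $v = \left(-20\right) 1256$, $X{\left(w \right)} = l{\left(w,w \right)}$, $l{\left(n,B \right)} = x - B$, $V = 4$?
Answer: $-25131$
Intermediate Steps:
$l{\left(n,B \right)} = -7 - B$
$X{\left(w \right)} = -7 - w$
$v = -25120$
$X{\left(y{\left(V \right)} \right)} + v = \left(-7 - 4\right) - 25120 = -11 - 25120 = -25131$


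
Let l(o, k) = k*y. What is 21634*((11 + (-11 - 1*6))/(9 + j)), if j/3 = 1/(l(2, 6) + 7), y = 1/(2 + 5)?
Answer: -594935/43 ≈ -13836.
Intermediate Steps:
y = ⅐ (y = 1/7 = ⅐ ≈ 0.14286)
l(o, k) = k/7 (l(o, k) = k*(⅐) = k/7)
j = 21/55 (j = 3/((⅐)*6 + 7) = 3/(6/7 + 7) = 3/(55/7) = 3*(7/55) = 21/55 ≈ 0.38182)
21634*((11 + (-11 - 1*6))/(9 + j)) = 21634*((11 + (-11 - 1*6))/(9 + 21/55)) = 21634*((11 + (-11 - 6))/(516/55)) = 21634*((11 - 17)*(55/516)) = 21634*(-6*55/516) = 21634*(-55/86) = -594935/43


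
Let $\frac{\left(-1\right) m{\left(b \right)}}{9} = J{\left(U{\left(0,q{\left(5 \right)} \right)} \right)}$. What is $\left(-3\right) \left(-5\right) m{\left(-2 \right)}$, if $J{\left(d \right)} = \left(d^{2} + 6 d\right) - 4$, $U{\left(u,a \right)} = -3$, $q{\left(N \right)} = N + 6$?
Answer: $1755$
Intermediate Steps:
$q{\left(N \right)} = 6 + N$
$J{\left(d \right)} = -4 + d^{2} + 6 d$
$m{\left(b \right)} = 117$ ($m{\left(b \right)} = - 9 \left(-4 + \left(-3\right)^{2} + 6 \left(-3\right)\right) = - 9 \left(-4 + 9 - 18\right) = \left(-9\right) \left(-13\right) = 117$)
$\left(-3\right) \left(-5\right) m{\left(-2 \right)} = \left(-3\right) \left(-5\right) 117 = 15 \cdot 117 = 1755$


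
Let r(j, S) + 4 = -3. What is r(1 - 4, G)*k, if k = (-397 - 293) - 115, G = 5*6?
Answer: 5635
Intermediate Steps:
G = 30
r(j, S) = -7 (r(j, S) = -4 - 3 = -7)
k = -805 (k = -690 - 115 = -805)
r(1 - 4, G)*k = -7*(-805) = 5635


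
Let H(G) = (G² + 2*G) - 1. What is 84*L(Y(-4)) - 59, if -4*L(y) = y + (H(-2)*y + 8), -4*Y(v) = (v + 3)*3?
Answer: -227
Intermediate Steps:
Y(v) = -9/4 - 3*v/4 (Y(v) = -(v + 3)*3/4 = -(3 + v)*3/4 = -(9 + 3*v)/4 = -9/4 - 3*v/4)
H(G) = -1 + G² + 2*G
L(y) = -2 (L(y) = -(y + ((-1 + (-2)² + 2*(-2))*y + 8))/4 = -(y + ((-1 + 4 - 4)*y + 8))/4 = -(y + (-y + 8))/4 = -(y + (8 - y))/4 = -¼*8 = -2)
84*L(Y(-4)) - 59 = 84*(-2) - 59 = -168 - 59 = -227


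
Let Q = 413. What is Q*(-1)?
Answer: -413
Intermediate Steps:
Q*(-1) = 413*(-1) = -413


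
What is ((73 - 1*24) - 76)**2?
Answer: 729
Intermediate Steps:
((73 - 1*24) - 76)**2 = ((73 - 24) - 76)**2 = (49 - 76)**2 = (-27)**2 = 729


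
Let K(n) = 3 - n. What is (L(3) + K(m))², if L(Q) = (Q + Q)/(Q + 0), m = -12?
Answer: 289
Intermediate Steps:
L(Q) = 2 (L(Q) = (2*Q)/Q = 2)
(L(3) + K(m))² = (2 + (3 - 1*(-12)))² = (2 + (3 + 12))² = (2 + 15)² = 17² = 289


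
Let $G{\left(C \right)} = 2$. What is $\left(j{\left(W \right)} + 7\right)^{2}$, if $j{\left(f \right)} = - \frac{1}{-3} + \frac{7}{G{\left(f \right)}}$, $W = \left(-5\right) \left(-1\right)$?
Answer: $\frac{4225}{36} \approx 117.36$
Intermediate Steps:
$W = 5$
$j{\left(f \right)} = \frac{23}{6}$ ($j{\left(f \right)} = - \frac{1}{-3} + \frac{7}{2} = \left(-1\right) \left(- \frac{1}{3}\right) + 7 \cdot \frac{1}{2} = \frac{1}{3} + \frac{7}{2} = \frac{23}{6}$)
$\left(j{\left(W \right)} + 7\right)^{2} = \left(\frac{23}{6} + 7\right)^{2} = \left(\frac{65}{6}\right)^{2} = \frac{4225}{36}$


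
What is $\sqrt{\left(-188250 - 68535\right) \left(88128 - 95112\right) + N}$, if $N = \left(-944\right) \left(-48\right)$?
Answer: $98 \sqrt{186738} \approx 42349.0$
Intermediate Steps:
$N = 45312$
$\sqrt{\left(-188250 - 68535\right) \left(88128 - 95112\right) + N} = \sqrt{\left(-188250 - 68535\right) \left(88128 - 95112\right) + 45312} = \sqrt{\left(-256785\right) \left(-6984\right) + 45312} = \sqrt{1793386440 + 45312} = \sqrt{1793431752} = 98 \sqrt{186738}$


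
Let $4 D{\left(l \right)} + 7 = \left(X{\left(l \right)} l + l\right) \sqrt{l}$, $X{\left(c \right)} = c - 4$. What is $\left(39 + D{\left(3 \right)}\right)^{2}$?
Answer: $\frac{22201}{16} \approx 1387.6$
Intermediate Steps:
$X{\left(c \right)} = -4 + c$ ($X{\left(c \right)} = c - 4 = -4 + c$)
$D{\left(l \right)} = - \frac{7}{4} + \frac{\sqrt{l} \left(l + l \left(-4 + l\right)\right)}{4}$ ($D{\left(l \right)} = - \frac{7}{4} + \frac{\left(\left(-4 + l\right) l + l\right) \sqrt{l}}{4} = - \frac{7}{4} + \frac{\left(l \left(-4 + l\right) + l\right) \sqrt{l}}{4} = - \frac{7}{4} + \frac{\left(l + l \left(-4 + l\right)\right) \sqrt{l}}{4} = - \frac{7}{4} + \frac{\sqrt{l} \left(l + l \left(-4 + l\right)\right)}{4}$)
$\left(39 + D{\left(3 \right)}\right)^{2} = \left(39 - \left(\frac{7}{4} - \frac{9 \sqrt{3}}{4} + \frac{9 \sqrt{3}}{4}\right)\right)^{2} = \left(39 - \left(\frac{7}{4} - \frac{9 \sqrt{3}}{4} + \frac{3}{4} \cdot 3 \sqrt{3}\right)\right)^{2} = \left(39 - \frac{7}{4}\right)^{2} = \left(\frac{149}{4}\right)^{2} = \frac{22201}{16}$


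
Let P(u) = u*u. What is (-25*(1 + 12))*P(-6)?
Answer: -11700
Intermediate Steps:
P(u) = u**2
(-25*(1 + 12))*P(-6) = -25*(1 + 12)*(-6)**2 = -25*13*36 = -325*36 = -11700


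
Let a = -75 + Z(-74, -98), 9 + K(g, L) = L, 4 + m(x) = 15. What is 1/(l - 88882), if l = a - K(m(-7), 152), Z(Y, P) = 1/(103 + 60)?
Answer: -163/14523299 ≈ -1.1223e-5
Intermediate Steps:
Z(Y, P) = 1/163
m(x) = 11 (m(x) = -4 + 15 = 11)
K(g, L) = -9 + L
a = -12224/163 (a = -75 + 1/163 = -12224/163 ≈ -74.994)
l = -35533/163 (l = -12224/163 - (-9 + 152) = -12224/163 - 1*143 = -12224/163 - 143 = -35533/163 ≈ -217.99)
1/(l - 88882) = 1/(-35533/163 - 88882) = 1/(-14523299/163) = -163/14523299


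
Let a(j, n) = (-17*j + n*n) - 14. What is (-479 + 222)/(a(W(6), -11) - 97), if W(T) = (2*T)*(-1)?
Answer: -257/214 ≈ -1.2009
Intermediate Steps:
W(T) = -2*T
a(j, n) = -14 + n² - 17*j (a(j, n) = (-17*j + n²) - 14 = (n² - 17*j) - 14 = -14 + n² - 17*j)
(-479 + 222)/(a(W(6), -11) - 97) = (-479 + 222)/((-14 + (-11)² - (-34)*6) - 97) = -257/((-14 + 121 - 17*(-12)) - 97) = -257/((-14 + 121 + 204) - 97) = -257/(311 - 97) = -257/214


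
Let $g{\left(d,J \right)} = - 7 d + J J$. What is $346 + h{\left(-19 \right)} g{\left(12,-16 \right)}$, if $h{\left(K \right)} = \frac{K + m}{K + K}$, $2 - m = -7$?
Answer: $\frac{7434}{19} \approx 391.26$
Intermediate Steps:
$m = 9$ ($m = 2 - -7 = 2 + 7 = 9$)
$g{\left(d,J \right)} = J^{2} - 7 d$ ($g{\left(d,J \right)} = - 7 d + J^{2} = J^{2} - 7 d$)
$h{\left(K \right)} = \frac{9 + K}{2 K}$ ($h{\left(K \right)} = \frac{K + 9}{K + K} = \frac{9 + K}{2 K}$)
$346 + h{\left(-19 \right)} g{\left(12,-16 \right)} = 346 + \frac{9 - 19}{2 \left(-19\right)} \left(\left(-16\right)^{2} - 84\right) = 346 + \frac{1}{2} \left(- \frac{1}{19}\right) \left(-10\right) \left(256 - 84\right) = 346 + \frac{5}{19} \cdot 172 = 346 + \frac{860}{19} = \frac{7434}{19}$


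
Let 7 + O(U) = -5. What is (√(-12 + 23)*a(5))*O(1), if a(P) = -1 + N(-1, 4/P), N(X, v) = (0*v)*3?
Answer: 12*√11 ≈ 39.799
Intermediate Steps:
N(X, v) = 0 (N(X, v) = 0*3 = 0)
a(P) = -1 (a(P) = -1 + 0 = -1)
O(U) = -12 (O(U) = -7 - 5 = -12)
(√(-12 + 23)*a(5))*O(1) = (√(-12 + 23)*(-1))*(-12) = (√11*(-1))*(-12) = -√11*(-12) = 12*√11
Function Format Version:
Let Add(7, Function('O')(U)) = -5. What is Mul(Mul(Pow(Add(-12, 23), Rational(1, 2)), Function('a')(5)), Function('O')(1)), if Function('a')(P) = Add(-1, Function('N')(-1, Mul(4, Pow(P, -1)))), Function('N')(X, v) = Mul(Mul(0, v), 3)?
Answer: Mul(12, Pow(11, Rational(1, 2))) ≈ 39.799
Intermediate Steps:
Function('N')(X, v) = 0 (Function('N')(X, v) = Mul(0, 3) = 0)
Function('a')(P) = -1 (Function('a')(P) = Add(-1, 0) = -1)
Function('O')(U) = -12 (Function('O')(U) = Add(-7, -5) = -12)
Mul(Mul(Pow(Add(-12, 23), Rational(1, 2)), Function('a')(5)), Function('O')(1)) = Mul(Mul(Pow(Add(-12, 23), Rational(1, 2)), -1), -12) = Mul(Mul(Pow(11, Rational(1, 2)), -1), -12) = Mul(Mul(-1, Pow(11, Rational(1, 2))), -12) = Mul(12, Pow(11, Rational(1, 2)))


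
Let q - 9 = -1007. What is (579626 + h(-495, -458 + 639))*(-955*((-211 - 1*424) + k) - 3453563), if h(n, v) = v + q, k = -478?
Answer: -1383728578232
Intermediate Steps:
q = -998 (q = 9 - 1007 = -998)
h(n, v) = -998 + v (h(n, v) = v - 998 = -998 + v)
(579626 + h(-495, -458 + 639))*(-955*((-211 - 1*424) + k) - 3453563) = (579626 + (-998 + (-458 + 639)))*(-955*((-211 - 1*424) - 478) - 3453563) = (579626 + (-998 + 181))*(-955*((-211 - 424) - 478) - 3453563) = (579626 - 817)*(-955*(-635 - 478) - 3453563) = 578809*(-955*(-1113) - 3453563) = 578809*(1062915 - 3453563) = 578809*(-2390648) = -1383728578232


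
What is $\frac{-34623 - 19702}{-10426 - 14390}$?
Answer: $\frac{54325}{24816} \approx 2.1891$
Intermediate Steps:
$\frac{-34623 - 19702}{-10426 - 14390} = - \frac{54325}{-24816} = \left(-54325\right) \left(- \frac{1}{24816}\right) = \frac{54325}{24816}$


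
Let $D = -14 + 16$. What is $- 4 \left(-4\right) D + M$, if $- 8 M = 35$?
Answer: $\frac{221}{8} \approx 27.625$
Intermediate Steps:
$D = 2$
$M = - \frac{35}{8}$ ($M = \left(- \frac{1}{8}\right) 35 = - \frac{35}{8} \approx -4.375$)
$- 4 \left(-4\right) D + M = - 4 \left(-4\right) 2 - \frac{35}{8} = \left(-1\right) \left(-16\right) 2 - \frac{35}{8} = 16 \cdot 2 - \frac{35}{8} = 32 - \frac{35}{8} = \frac{221}{8}$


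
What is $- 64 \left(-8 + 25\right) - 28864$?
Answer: $-29952$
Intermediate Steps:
$- 64 \left(-8 + 25\right) - 28864 = \left(-64\right) 17 - 28864 = -1088 - 28864 = -29952$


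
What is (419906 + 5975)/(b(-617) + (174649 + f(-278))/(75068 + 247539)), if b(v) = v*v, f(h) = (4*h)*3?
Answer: 137392191767/122813107536 ≈ 1.1187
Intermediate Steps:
f(h) = 12*h
b(v) = v²
(419906 + 5975)/(b(-617) + (174649 + f(-278))/(75068 + 247539)) = (419906 + 5975)/((-617)² + (174649 + 12*(-278))/(75068 + 247539)) = 425881/(380689 + (174649 - 3336)/322607) = 425881/(380689 + 171313*(1/322607)) = 425881/(380689 + 171313/322607) = 425881/(122813107536/322607) = 425881*(322607/122813107536) = 137392191767/122813107536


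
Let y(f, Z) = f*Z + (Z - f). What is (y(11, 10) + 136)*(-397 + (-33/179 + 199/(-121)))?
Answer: -2116368065/21659 ≈ -97713.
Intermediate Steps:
y(f, Z) = Z - f + Z*f (y(f, Z) = Z*f + (Z - f) = Z - f + Z*f)
(y(11, 10) + 136)*(-397 + (-33/179 + 199/(-121))) = ((10 - 1*11 + 10*11) + 136)*(-397 + (-33/179 + 199/(-121))) = ((10 - 11 + 110) + 136)*(-397 + (-33*1/179 + 199*(-1/121))) = (109 + 136)*(-397 + (-33/179 - 199/121)) = 245*(-397 - 39614/21659) = 245*(-8638237/21659) = -2116368065/21659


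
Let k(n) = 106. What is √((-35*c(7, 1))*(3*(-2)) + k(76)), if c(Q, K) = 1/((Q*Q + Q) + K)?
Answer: 2*√9899/19 ≈ 10.473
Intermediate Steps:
c(Q, K) = 1/(K + Q + Q²) (c(Q, K) = 1/((Q² + Q) + K) = 1/((Q + Q²) + K) = 1/(K + Q + Q²))
√((-35*c(7, 1))*(3*(-2)) + k(76)) = √((-35/(1 + 7 + 7²))*(3*(-2)) + 106) = √(-35/(1 + 7 + 49)*(-6) + 106) = √(-35/57*(-6) + 106) = √(70/19 + 106) = √(2084/19) = 2*√9899/19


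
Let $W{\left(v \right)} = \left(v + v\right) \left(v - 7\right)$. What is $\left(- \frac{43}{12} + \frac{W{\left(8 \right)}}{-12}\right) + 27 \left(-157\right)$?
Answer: $- \frac{50927}{12} \approx -4243.9$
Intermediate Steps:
$W{\left(v \right)} = 2 v \left(-7 + v\right)$
$\left(- \frac{43}{12} + \frac{W{\left(8 \right)}}{-12}\right) + 27 \left(-157\right) = \left(- \frac{43}{12} + \frac{2 \cdot 8 \left(-7 + 8\right)}{-12}\right) + 27 \left(-157\right) = \left(\left(-43\right) \frac{1}{12} + 2 \cdot 8 \cdot 1 \left(- \frac{1}{12}\right)\right) - 4239 = \left(- \frac{43}{12} + 16 \left(- \frac{1}{12}\right)\right) - 4239 = \left(- \frac{43}{12} - \frac{4}{3}\right) - 4239 = - \frac{59}{12} - 4239 = - \frac{50927}{12}$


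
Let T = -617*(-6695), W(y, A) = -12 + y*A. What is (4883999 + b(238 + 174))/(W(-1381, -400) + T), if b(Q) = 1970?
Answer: 4885969/4683203 ≈ 1.0433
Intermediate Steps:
W(y, A) = -12 + A*y
T = 4130815
(4883999 + b(238 + 174))/(W(-1381, -400) + T) = (4883999 + 1970)/((-12 - 400*(-1381)) + 4130815) = 4885969/((-12 + 552400) + 4130815) = 4885969/(552388 + 4130815) = 4885969/4683203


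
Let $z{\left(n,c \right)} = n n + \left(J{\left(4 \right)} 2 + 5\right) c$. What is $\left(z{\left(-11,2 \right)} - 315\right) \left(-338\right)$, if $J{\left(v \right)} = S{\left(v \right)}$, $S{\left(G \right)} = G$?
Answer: $56784$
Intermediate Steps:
$J{\left(v \right)} = v$
$z{\left(n,c \right)} = n^{2} + 13 c$ ($z{\left(n,c \right)} = n n + \left(4 \cdot 2 + 5\right) c = n^{2} + \left(8 + 5\right) c = n^{2} + 13 c$)
$\left(z{\left(-11,2 \right)} - 315\right) \left(-338\right) = \left(\left(\left(-11\right)^{2} + 13 \cdot 2\right) - 315\right) \left(-338\right) = \left(\left(121 + 26\right) - 315\right) \left(-338\right) = \left(147 - 315\right) \left(-338\right) = \left(-168\right) \left(-338\right) = 56784$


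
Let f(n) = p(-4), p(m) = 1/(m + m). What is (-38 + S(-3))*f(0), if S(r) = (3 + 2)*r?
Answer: 53/8 ≈ 6.6250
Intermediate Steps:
S(r) = 5*r
p(m) = 1/(2*m)
f(n) = -1/8 (f(n) = (1/2)/(-4) = (1/2)*(-1/4) = -1/8)
(-38 + S(-3))*f(0) = (-38 + 5*(-3))*(-1/8) = (-38 - 15)*(-1/8) = -53*(-1/8) = 53/8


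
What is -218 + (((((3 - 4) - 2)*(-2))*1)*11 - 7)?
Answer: -159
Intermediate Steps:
-218 + (((((3 - 4) - 2)*(-2))*1)*11 - 7) = -218 + ((((-1 - 2)*(-2))*1)*11 - 7) = -218 + ((-3*(-2)*1)*11 - 7) = -218 + ((6*1)*11 - 7) = -218 + (6*11 - 7) = -218 + (66 - 7) = -218 + 59 = -159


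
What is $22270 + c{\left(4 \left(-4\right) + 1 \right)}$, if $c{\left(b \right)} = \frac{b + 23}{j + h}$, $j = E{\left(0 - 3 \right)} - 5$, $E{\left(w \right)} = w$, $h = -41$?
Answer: $\frac{1091222}{49} \approx 22270.0$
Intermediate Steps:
$j = -8$ ($j = \left(0 - 3\right) - 5 = -3 - 5 = -8$)
$c{\left(b \right)} = - \frac{23}{49} - \frac{b}{49}$ ($c{\left(b \right)} = \frac{b + 23}{-8 - 41} = \frac{23 + b}{-49} = \left(23 + b\right) \left(- \frac{1}{49}\right) = - \frac{23}{49} - \frac{b}{49}$)
$22270 + c{\left(4 \left(-4\right) + 1 \right)} = 22270 - \left(\frac{23}{49} + \frac{4 \left(-4\right) + 1}{49}\right) = 22270 - \left(\frac{23}{49} + \frac{-16 + 1}{49}\right) = 22270 - \frac{8}{49} = \frac{1091222}{49}$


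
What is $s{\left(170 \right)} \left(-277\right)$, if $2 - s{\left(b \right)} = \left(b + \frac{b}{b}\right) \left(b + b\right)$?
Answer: $16104226$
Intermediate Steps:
$s{\left(b \right)} = 2 - 2 b \left(1 + b\right)$ ($s{\left(b \right)} = 2 - \left(b + \frac{b}{b}\right) \left(b + b\right) = 2 - \left(b + 1\right) 2 b = 2 - \left(1 + b\right) 2 b = 2 - 2 b \left(1 + b\right)$)
$s{\left(170 \right)} \left(-277\right) = \left(2 - 340 - 2 \cdot 170^{2}\right) \left(-277\right) = \left(2 - 340 - 57800\right) \left(-277\right) = \left(-58138\right) \left(-277\right) = 16104226$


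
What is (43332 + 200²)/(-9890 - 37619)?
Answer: -83332/47509 ≈ -1.7540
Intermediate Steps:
(43332 + 200²)/(-9890 - 37619) = (43332 + 40000)/(-47509) = 83332*(-1/47509) = -83332/47509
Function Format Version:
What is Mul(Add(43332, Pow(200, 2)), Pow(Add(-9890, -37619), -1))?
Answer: Rational(-83332, 47509) ≈ -1.7540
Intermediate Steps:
Mul(Add(43332, Pow(200, 2)), Pow(Add(-9890, -37619), -1)) = Mul(Add(43332, 40000), Pow(-47509, -1)) = Mul(83332, Rational(-1, 47509)) = Rational(-83332, 47509)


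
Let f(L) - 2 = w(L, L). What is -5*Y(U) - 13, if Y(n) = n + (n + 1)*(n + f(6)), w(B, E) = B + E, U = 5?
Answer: -608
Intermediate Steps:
f(L) = 2 + 2*L (f(L) = 2 + (L + L) = 2 + 2*L)
Y(n) = n + (1 + n)*(14 + n) (Y(n) = n + (n + 1)*(n + (2 + 2*6)) = n + (1 + n)*(n + (2 + 12)) = n + (1 + n)*(n + 14) = n + (1 + n)*(14 + n))
-5*Y(U) - 13 = -5*(14 + 5² + 16*5) - 13 = -5*(14 + 25 + 80) - 13 = -5*119 - 13 = -595 - 13 = -608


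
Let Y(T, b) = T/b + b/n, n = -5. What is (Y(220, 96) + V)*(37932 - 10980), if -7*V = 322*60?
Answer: -374216167/5 ≈ -7.4843e+7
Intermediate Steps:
V = -2760 (V = -46*60 = -⅐*19320 = -2760)
Y(T, b) = -b/5 + T/b (Y(T, b) = T/b + b/(-5) = T/b + b*(-⅕) = T/b - b/5 = -b/5 + T/b)
(Y(220, 96) + V)*(37932 - 10980) = ((-⅕*96 + 220/96) - 2760)*(37932 - 10980) = ((-96/5 + 220*(1/96)) - 2760)*26952 = ((-96/5 + 55/24) - 2760)*26952 = (-2029/120 - 2760)*26952 = -333229/120*26952 = -374216167/5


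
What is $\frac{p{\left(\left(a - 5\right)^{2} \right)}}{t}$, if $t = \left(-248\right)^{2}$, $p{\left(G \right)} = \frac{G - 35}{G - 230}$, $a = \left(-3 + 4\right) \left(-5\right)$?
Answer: $- \frac{1}{123008} \approx -8.1296 \cdot 10^{-6}$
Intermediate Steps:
$a = -5$ ($a = 1 \left(-5\right) = -5$)
$p{\left(G \right)} = \frac{-35 + G}{-230 + G}$
$t = 61504$
$\frac{p{\left(\left(a - 5\right)^{2} \right)}}{t} = \frac{\frac{1}{-230 + \left(-5 - 5\right)^{2}} \left(-35 + \left(-5 - 5\right)^{2}\right)}{61504} = \frac{-35 + \left(-10\right)^{2}}{-230 + \left(-10\right)^{2}} \cdot \frac{1}{61504} = \frac{-35 + 100}{-230 + 100} \cdot \frac{1}{61504} = \frac{1}{-130} \cdot 65 \cdot \frac{1}{61504} = \left(- \frac{1}{130}\right) 65 \cdot \frac{1}{61504} = \left(- \frac{1}{2}\right) \frac{1}{61504} = - \frac{1}{123008}$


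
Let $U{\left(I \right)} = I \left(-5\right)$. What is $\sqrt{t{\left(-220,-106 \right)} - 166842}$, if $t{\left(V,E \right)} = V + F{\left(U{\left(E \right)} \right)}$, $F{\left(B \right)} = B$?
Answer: $2 i \sqrt{41633} \approx 408.08 i$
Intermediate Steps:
$U{\left(I \right)} = - 5 I$
$t{\left(V,E \right)} = V - 5 E$
$\sqrt{t{\left(-220,-106 \right)} - 166842} = \sqrt{\left(-220 - -530\right) - 166842} = \sqrt{\left(-220 + 530\right) - 166842} = \sqrt{310 - 166842} = \sqrt{-166532} = 2 i \sqrt{41633}$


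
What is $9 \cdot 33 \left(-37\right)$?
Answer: $-10989$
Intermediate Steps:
$9 \cdot 33 \left(-37\right) = 297 \left(-37\right) = -10989$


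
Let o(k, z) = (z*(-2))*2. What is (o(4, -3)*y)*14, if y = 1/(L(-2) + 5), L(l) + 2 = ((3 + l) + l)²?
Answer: 42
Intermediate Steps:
L(l) = -2 + (3 + 2*l)² (L(l) = -2 + ((3 + l) + l)² = -2 + (3 + 2*l)²)
y = ¼ (y = 1/((-2 + (3 + 2*(-2))²) + 5) = 1/((-2 + (3 - 4)²) + 5) = 1/((-2 + (-1)²) + 5) = 1/((-2 + 1) + 5) = 1/(-1 + 5) = 1/4 = ¼ ≈ 0.25000)
o(k, z) = -4*z (o(k, z) = -2*z*2 = -4*z)
(o(4, -3)*y)*14 = (-4*(-3)*(¼))*14 = (12*(¼))*14 = 3*14 = 42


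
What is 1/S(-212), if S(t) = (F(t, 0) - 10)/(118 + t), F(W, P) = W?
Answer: 47/111 ≈ 0.42342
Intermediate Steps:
S(t) = (-10 + t)/(118 + t) (S(t) = (t - 10)/(118 + t) = (-10 + t)/(118 + t))
1/S(-212) = 1/((-10 - 212)/(118 - 212)) = 1/(-222/(-94)) = 1/(-1/94*(-222)) = 1/(111/47) = 47/111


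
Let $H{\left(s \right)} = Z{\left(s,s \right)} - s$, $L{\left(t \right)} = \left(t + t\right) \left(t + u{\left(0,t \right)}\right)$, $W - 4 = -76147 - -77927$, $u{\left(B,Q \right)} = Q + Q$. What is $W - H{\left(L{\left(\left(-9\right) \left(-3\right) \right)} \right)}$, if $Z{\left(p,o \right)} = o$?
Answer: $1784$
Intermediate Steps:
$u{\left(B,Q \right)} = 2 Q$
$W = 1784$ ($W = 4 - -1780 = 4 + \left(-76147 + 77927\right) = 4 + 1780 = 1784$)
$L{\left(t \right)} = 6 t^{2}$ ($L{\left(t \right)} = \left(t + t\right) \left(t + 2 t\right) = 2 t 3 t = 6 t^{2}$)
$H{\left(s \right)} = 0$ ($H{\left(s \right)} = s - s = 0$)
$W - H{\left(L{\left(\left(-9\right) \left(-3\right) \right)} \right)} = 1784 - 0 = 1784 + 0 = 1784$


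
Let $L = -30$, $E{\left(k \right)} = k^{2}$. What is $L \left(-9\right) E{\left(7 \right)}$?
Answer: $13230$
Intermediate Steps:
$L \left(-9\right) E{\left(7 \right)} = \left(-30\right) \left(-9\right) 7^{2} = 270 \cdot 49 = 13230$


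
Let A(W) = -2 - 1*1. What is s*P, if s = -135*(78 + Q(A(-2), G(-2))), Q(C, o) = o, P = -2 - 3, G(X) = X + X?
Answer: 49950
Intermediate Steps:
G(X) = 2*X
P = -5
A(W) = -3 (A(W) = -2 - 1 = -3)
s = -9990 (s = -135*(78 + 2*(-2)) = -135*(78 - 4) = -135*74 = -9990)
s*P = -9990*(-5) = 49950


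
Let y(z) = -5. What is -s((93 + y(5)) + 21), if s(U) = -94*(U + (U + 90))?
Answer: 28952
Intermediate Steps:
s(U) = -8460 - 188*U (s(U) = -94*(U + (90 + U)) = -94*(90 + 2*U) = -8460 - 188*U)
-s((93 + y(5)) + 21) = -(-8460 - 188*((93 - 5) + 21)) = -(-8460 - 188*(88 + 21)) = -(-8460 - 188*109) = -(-8460 - 20492) = -1*(-28952) = 28952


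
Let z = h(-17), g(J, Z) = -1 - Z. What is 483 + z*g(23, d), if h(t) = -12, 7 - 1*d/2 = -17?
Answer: 1071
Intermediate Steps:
d = 48 (d = 14 - 2*(-17) = 14 + 34 = 48)
z = -12
483 + z*g(23, d) = 483 - 12*(-1 - 1*48) = 483 - 12*(-1 - 48) = 483 - 12*(-49) = 483 + 588 = 1071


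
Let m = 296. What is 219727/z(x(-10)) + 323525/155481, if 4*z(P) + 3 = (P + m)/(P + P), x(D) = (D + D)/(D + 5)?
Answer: 91109770907/3576063 ≈ 25478.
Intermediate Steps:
x(D) = 2*D/(5 + D) (x(D) = (2*D)/(5 + D) = 2*D/(5 + D))
z(P) = -¾ + (296 + P)/(8*P) (z(P) = -¾ + ((P + 296)/(P + P))/4 = -¾ + ((296 + P)/((2*P)))/4 = -¾ + ((296 + P)*(1/(2*P)))/4 = -¾ + ((296 + P)/(2*P))/4 = -¾ + (296 + P)/(8*P))
219727/z(x(-10)) + 323525/155481 = 219727/(-5/8 + 37/((2*(-10)/(5 - 10)))) + 323525/155481 = 219727/(-5/8 + 37/((2*(-10)/(-5)))) + 323525*(1/155481) = 219727/(-5/8 + 37/((2*(-10)*(-⅕)))) + 323525/155481 = 219727/(-5/8 + 37/4) + 323525/155481 = 219727/(69/8) + 323525/155481 = 219727*(8/69) + 323525/155481 = 1757816/69 + 323525/155481 = 91109770907/3576063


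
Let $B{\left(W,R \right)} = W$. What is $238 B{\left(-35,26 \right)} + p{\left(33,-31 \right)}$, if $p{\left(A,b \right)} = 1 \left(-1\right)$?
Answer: $-8331$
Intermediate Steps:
$p{\left(A,b \right)} = -1$
$238 B{\left(-35,26 \right)} + p{\left(33,-31 \right)} = 238 \left(-35\right) - 1 = -8330 - 1 = -8331$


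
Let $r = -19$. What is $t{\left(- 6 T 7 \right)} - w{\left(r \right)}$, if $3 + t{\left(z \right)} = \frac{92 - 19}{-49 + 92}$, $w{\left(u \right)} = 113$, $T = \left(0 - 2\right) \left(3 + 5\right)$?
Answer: $- \frac{4915}{43} \approx -114.3$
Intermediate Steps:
$T = -16$ ($T = \left(-2\right) 8 = -16$)
$t{\left(z \right)} = - \frac{56}{43}$ ($t{\left(z \right)} = -3 + \frac{92 - 19}{-49 + 92} = -3 + \frac{73}{43} = - \frac{56}{43}$)
$t{\left(- 6 T 7 \right)} - w{\left(r \right)} = - \frac{56}{43} - 113 = - \frac{4915}{43}$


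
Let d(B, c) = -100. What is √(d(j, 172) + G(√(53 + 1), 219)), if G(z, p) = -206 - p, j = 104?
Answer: 5*I*√21 ≈ 22.913*I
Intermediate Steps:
√(d(j, 172) + G(√(53 + 1), 219)) = √(-100 + (-206 - 1*219)) = √(-100 + (-206 - 219)) = √(-100 - 425) = √(-525) = 5*I*√21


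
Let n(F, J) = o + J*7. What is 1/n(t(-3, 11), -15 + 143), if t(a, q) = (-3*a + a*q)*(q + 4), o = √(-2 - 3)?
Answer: 896/802821 - I*√5/802821 ≈ 0.0011161 - 2.7853e-6*I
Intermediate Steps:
o = I*√5 (o = √(-5) = I*√5 ≈ 2.2361*I)
t(a, q) = (4 + q)*(-3*a + a*q) (t(a, q) = (-3*a + a*q)*(4 + q) = (4 + q)*(-3*a + a*q))
n(F, J) = 7*J + I*√5 (n(F, J) = I*√5 + J*7 = I*√5 + 7*J = 7*J + I*√5)
1/n(t(-3, 11), -15 + 143) = 1/(7*(-15 + 143) + I*√5) = 1/(7*128 + I*√5) = 1/(896 + I*√5)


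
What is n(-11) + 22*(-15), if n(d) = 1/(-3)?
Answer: -991/3 ≈ -330.33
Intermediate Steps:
n(d) = -⅓
n(-11) + 22*(-15) = -⅓ + 22*(-15) = -⅓ - 330 = -991/3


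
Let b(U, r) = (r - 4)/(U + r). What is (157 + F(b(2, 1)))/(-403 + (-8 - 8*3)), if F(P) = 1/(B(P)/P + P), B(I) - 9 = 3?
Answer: -136/377 ≈ -0.36074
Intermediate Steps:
B(I) = 12 (B(I) = 9 + 3 = 12)
b(U, r) = (-4 + r)/(U + r)
F(P) = 1/(P + 12/P) (F(P) = 1/(12/P + P) = 1/(P + 12/P))
(157 + F(b(2, 1)))/(-403 + (-8 - 8*3)) = (157 + ((-4 + 1)/(2 + 1))/(12 + ((-4 + 1)/(2 + 1))²))/(-403 + (-8 - 8*3)) = (157 + (-3/3)/(12 + (-3/3)²))/(-403 + (-8 - 24)) = (157 + ((⅓)*(-3))/(12 + ((⅓)*(-3))²))/(-403 - 32) = (157 - 1/(12 + (-1)²))/(-435) = (157 - 1/(12 + 1))*(-1/435) = (157 - 1/13)*(-1/435) = (2040/13)*(-1/435) = -136/377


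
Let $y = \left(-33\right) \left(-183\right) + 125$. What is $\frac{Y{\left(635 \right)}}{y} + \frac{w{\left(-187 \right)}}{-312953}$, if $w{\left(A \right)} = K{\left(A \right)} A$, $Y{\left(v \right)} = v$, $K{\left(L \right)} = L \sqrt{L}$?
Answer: $\frac{635}{6164} - \frac{2057 i \sqrt{187}}{18409} \approx 0.10302 - 1.528 i$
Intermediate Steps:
$K{\left(L \right)} = L^{\frac{3}{2}}$
$w{\left(A \right)} = A^{\frac{5}{2}}$ ($w{\left(A \right)} = A^{\frac{3}{2}} A = A^{\frac{5}{2}}$)
$y = 6164$ ($y = 6039 + 125 = 6164$)
$\frac{Y{\left(635 \right)}}{y} + \frac{w{\left(-187 \right)}}{-312953} = \frac{635}{6164} + \frac{\left(-187\right)^{\frac{5}{2}}}{-312953} = 635 \cdot \frac{1}{6164} + 34969 i \sqrt{187} \left(- \frac{1}{312953}\right) = \frac{635}{6164} - \frac{2057 i \sqrt{187}}{18409}$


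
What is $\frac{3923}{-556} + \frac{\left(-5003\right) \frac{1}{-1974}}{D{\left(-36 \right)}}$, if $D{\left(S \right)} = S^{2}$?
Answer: $- \frac{2508361231}{355604256} \approx -7.0538$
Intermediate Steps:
$\frac{3923}{-556} + \frac{\left(-5003\right) \frac{1}{-1974}}{D{\left(-36 \right)}} = \frac{3923}{-556} + \frac{\left(-5003\right) \frac{1}{-1974}}{\left(-36\right)^{2}} = 3923 \left(- \frac{1}{556}\right) + \frac{\left(-5003\right) \left(- \frac{1}{1974}\right)}{1296} = - \frac{3923}{556} + \frac{5003}{1974} \cdot \frac{1}{1296} = - \frac{3923}{556} + \frac{5003}{2558304} = - \frac{2508361231}{355604256}$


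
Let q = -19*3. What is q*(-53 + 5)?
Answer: 2736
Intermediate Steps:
q = -57
q*(-53 + 5) = -57*(-53 + 5) = -57*(-48) = 2736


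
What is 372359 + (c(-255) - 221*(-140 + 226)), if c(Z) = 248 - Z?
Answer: 353856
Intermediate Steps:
372359 + (c(-255) - 221*(-140 + 226)) = 372359 + ((248 - 1*(-255)) - 221*(-140 + 226)) = 372359 + ((248 + 255) - 221*86) = 372359 + (503 - 1*19006) = 372359 + (503 - 19006) = 372359 - 18503 = 353856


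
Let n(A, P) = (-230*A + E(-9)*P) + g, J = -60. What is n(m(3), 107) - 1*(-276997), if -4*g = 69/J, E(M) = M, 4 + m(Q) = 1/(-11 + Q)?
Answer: 22158643/80 ≈ 2.7698e+5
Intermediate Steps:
m(Q) = -4 + 1/(-11 + Q)
g = 23/80 (g = -69/(4*(-60)) = -69*(-1)/(4*60) = -¼*(-23/20) = 23/80 ≈ 0.28750)
n(A, P) = 23/80 - 230*A - 9*P (n(A, P) = (-230*A - 9*P) + 23/80 = 23/80 - 230*A - 9*P)
n(m(3), 107) - 1*(-276997) = (23/80 - 230*(45 - 4*3)/(-11 + 3) - 9*107) - 1*(-276997) = (23/80 - 230*(45 - 12)/(-8) - 963) + 276997 = (23/80 - (-115)*33/4 - 963) + 276997 = (23/80 - 230*(-33/8) - 963) + 276997 = (23/80 + 3795/4 - 963) + 276997 = -1117/80 + 276997 = 22158643/80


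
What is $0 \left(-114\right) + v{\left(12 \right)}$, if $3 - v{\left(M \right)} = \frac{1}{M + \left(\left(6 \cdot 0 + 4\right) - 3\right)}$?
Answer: $\frac{38}{13} \approx 2.9231$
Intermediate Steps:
$v{\left(M \right)} = 3 - \frac{1}{1 + M}$ ($v{\left(M \right)} = 3 - \frac{1}{M + \left(\left(6 \cdot 0 + 4\right) - 3\right)} = 3 - \frac{1}{M + \left(\left(0 + 4\right) - 3\right)} = 3 - \frac{1}{M + \left(4 - 3\right)} = 3 - \frac{1}{M + 1} = 3 - \frac{1}{1 + M}$)
$0 \left(-114\right) + v{\left(12 \right)} = 0 \left(-114\right) + \frac{2 + 3 \cdot 12}{1 + 12} = 0 + \frac{2 + 36}{13} = 0 + \frac{1}{13} \cdot 38 = 0 + \frac{38}{13} = \frac{38}{13}$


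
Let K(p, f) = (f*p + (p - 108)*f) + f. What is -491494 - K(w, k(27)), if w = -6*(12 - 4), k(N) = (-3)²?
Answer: -489667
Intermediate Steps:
k(N) = 9
w = -48 (w = -6*8 = -48)
K(p, f) = f + f*p + f*(-108 + p) (K(p, f) = (f*p + (-108 + p)*f) + f = (f*p + f*(-108 + p)) + f = f + f*p + f*(-108 + p))
-491494 - K(w, k(27)) = -491494 - 9*(-107 + 2*(-48)) = -491494 - 9*(-107 - 96) = -491494 - 9*(-203) = -491494 - 1*(-1827) = -491494 + 1827 = -489667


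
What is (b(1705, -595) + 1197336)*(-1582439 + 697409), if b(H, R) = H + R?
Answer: -1060660663380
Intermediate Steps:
(b(1705, -595) + 1197336)*(-1582439 + 697409) = ((1705 - 595) + 1197336)*(-1582439 + 697409) = (1110 + 1197336)*(-885030) = 1198446*(-885030) = -1060660663380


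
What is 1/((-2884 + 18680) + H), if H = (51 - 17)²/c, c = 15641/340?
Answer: 15641/247458276 ≈ 6.3207e-5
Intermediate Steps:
c = 15641/340 (c = 15641*(1/340) = 15641/340 ≈ 46.003)
H = 393040/15641 (H = (51 - 17)²/(15641/340) = 34²*(340/15641) = 1156*(340/15641) = 393040/15641 ≈ 25.129)
1/((-2884 + 18680) + H) = 1/((-2884 + 18680) + 393040/15641) = 1/(15796 + 393040/15641) = 1/(247458276/15641) = 15641/247458276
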